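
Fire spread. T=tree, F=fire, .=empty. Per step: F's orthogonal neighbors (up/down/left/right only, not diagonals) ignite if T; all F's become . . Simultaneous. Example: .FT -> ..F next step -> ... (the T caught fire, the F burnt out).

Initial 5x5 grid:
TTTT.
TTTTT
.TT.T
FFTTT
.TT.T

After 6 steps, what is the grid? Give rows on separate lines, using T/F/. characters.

Step 1: 3 trees catch fire, 2 burn out
  TTTT.
  TTTTT
  .FT.T
  ..FTT
  .FT.T
Step 2: 4 trees catch fire, 3 burn out
  TTTT.
  TFTTT
  ..F.T
  ...FT
  ..F.T
Step 3: 4 trees catch fire, 4 burn out
  TFTT.
  F.FTT
  ....T
  ....F
  ....T
Step 4: 5 trees catch fire, 4 burn out
  F.FT.
  ...FT
  ....F
  .....
  ....F
Step 5: 2 trees catch fire, 5 burn out
  ...F.
  ....F
  .....
  .....
  .....
Step 6: 0 trees catch fire, 2 burn out
  .....
  .....
  .....
  .....
  .....

.....
.....
.....
.....
.....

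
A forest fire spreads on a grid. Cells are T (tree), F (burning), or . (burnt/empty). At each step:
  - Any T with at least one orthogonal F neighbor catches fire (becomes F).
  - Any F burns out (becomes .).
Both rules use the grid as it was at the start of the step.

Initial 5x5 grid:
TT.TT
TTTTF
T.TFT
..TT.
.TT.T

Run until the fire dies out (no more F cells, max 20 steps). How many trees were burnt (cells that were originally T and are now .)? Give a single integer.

Answer: 15

Derivation:
Step 1: +5 fires, +2 burnt (F count now 5)
Step 2: +3 fires, +5 burnt (F count now 3)
Step 3: +2 fires, +3 burnt (F count now 2)
Step 4: +3 fires, +2 burnt (F count now 3)
Step 5: +2 fires, +3 burnt (F count now 2)
Step 6: +0 fires, +2 burnt (F count now 0)
Fire out after step 6
Initially T: 16, now '.': 24
Total burnt (originally-T cells now '.'): 15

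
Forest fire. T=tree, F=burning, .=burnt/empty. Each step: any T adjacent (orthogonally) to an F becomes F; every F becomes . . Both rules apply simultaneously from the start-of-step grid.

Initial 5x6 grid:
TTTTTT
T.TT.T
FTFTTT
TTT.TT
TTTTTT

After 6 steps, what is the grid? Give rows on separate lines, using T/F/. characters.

Step 1: 6 trees catch fire, 2 burn out
  TTTTTT
  F.FT.T
  .F.FTT
  FTF.TT
  TTTTTT
Step 2: 7 trees catch fire, 6 burn out
  FTFTTT
  ...F.T
  ....FT
  .F..TT
  FTFTTT
Step 3: 6 trees catch fire, 7 burn out
  .F.FTT
  .....T
  .....F
  ....FT
  .F.FTT
Step 4: 4 trees catch fire, 6 burn out
  ....FT
  .....F
  ......
  .....F
  ....FT
Step 5: 2 trees catch fire, 4 burn out
  .....F
  ......
  ......
  ......
  .....F
Step 6: 0 trees catch fire, 2 burn out
  ......
  ......
  ......
  ......
  ......

......
......
......
......
......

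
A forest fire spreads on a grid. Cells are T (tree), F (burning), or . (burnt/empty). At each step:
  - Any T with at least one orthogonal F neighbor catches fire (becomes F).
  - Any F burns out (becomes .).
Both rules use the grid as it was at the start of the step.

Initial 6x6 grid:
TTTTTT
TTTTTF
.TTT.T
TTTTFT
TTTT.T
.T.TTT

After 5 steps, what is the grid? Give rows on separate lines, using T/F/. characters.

Step 1: 5 trees catch fire, 2 burn out
  TTTTTF
  TTTTF.
  .TTT.F
  TTTF.F
  TTTT.T
  .T.TTT
Step 2: 6 trees catch fire, 5 burn out
  TTTTF.
  TTTF..
  .TTF..
  TTF...
  TTTF.F
  .T.TTT
Step 3: 7 trees catch fire, 6 burn out
  TTTF..
  TTF...
  .TF...
  TF....
  TTF...
  .T.FTF
Step 4: 6 trees catch fire, 7 burn out
  TTF...
  TF....
  .F....
  F.....
  TF....
  .T..F.
Step 5: 4 trees catch fire, 6 burn out
  TF....
  F.....
  ......
  ......
  F.....
  .F....

TF....
F.....
......
......
F.....
.F....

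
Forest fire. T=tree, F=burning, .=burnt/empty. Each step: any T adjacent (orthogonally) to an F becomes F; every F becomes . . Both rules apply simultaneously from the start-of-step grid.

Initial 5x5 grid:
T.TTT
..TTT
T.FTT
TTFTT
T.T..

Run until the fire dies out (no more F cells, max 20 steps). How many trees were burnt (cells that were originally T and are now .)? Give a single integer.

Answer: 15

Derivation:
Step 1: +5 fires, +2 burnt (F count now 5)
Step 2: +5 fires, +5 burnt (F count now 5)
Step 3: +4 fires, +5 burnt (F count now 4)
Step 4: +1 fires, +4 burnt (F count now 1)
Step 5: +0 fires, +1 burnt (F count now 0)
Fire out after step 5
Initially T: 16, now '.': 24
Total burnt (originally-T cells now '.'): 15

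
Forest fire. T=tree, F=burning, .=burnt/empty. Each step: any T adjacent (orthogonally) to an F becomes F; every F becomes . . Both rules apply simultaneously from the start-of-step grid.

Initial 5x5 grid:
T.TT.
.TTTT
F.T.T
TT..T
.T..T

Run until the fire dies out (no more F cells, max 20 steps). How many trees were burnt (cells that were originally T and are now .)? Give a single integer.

Answer: 3

Derivation:
Step 1: +1 fires, +1 burnt (F count now 1)
Step 2: +1 fires, +1 burnt (F count now 1)
Step 3: +1 fires, +1 burnt (F count now 1)
Step 4: +0 fires, +1 burnt (F count now 0)
Fire out after step 4
Initially T: 14, now '.': 14
Total burnt (originally-T cells now '.'): 3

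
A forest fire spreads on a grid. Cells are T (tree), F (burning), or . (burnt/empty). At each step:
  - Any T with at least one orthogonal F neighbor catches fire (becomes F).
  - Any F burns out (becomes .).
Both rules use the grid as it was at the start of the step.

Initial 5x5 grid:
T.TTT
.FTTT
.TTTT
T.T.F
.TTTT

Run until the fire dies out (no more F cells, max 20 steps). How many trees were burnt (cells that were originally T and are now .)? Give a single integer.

Step 1: +4 fires, +2 burnt (F count now 4)
Step 2: +6 fires, +4 burnt (F count now 6)
Step 3: +4 fires, +6 burnt (F count now 4)
Step 4: +1 fires, +4 burnt (F count now 1)
Step 5: +0 fires, +1 burnt (F count now 0)
Fire out after step 5
Initially T: 17, now '.': 23
Total burnt (originally-T cells now '.'): 15

Answer: 15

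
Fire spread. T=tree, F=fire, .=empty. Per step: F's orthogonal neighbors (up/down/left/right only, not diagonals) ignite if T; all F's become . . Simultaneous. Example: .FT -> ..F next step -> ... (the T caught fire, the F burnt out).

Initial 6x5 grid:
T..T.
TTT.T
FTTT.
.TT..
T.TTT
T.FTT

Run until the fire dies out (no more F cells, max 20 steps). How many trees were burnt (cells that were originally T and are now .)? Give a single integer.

Answer: 14

Derivation:
Step 1: +4 fires, +2 burnt (F count now 4)
Step 2: +7 fires, +4 burnt (F count now 7)
Step 3: +3 fires, +7 burnt (F count now 3)
Step 4: +0 fires, +3 burnt (F count now 0)
Fire out after step 4
Initially T: 18, now '.': 26
Total burnt (originally-T cells now '.'): 14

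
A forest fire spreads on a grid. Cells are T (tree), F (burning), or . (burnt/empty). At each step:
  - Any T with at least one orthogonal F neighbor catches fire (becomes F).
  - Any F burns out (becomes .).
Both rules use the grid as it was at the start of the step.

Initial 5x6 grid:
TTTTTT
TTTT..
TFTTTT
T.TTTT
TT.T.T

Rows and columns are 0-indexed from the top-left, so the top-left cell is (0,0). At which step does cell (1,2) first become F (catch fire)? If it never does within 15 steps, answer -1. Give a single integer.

Step 1: cell (1,2)='T' (+3 fires, +1 burnt)
Step 2: cell (1,2)='F' (+6 fires, +3 burnt)
  -> target ignites at step 2
Step 3: cell (1,2)='.' (+6 fires, +6 burnt)
Step 4: cell (1,2)='.' (+5 fires, +6 burnt)
Step 5: cell (1,2)='.' (+2 fires, +5 burnt)
Step 6: cell (1,2)='.' (+2 fires, +2 burnt)
Step 7: cell (1,2)='.' (+0 fires, +2 burnt)
  fire out at step 7

2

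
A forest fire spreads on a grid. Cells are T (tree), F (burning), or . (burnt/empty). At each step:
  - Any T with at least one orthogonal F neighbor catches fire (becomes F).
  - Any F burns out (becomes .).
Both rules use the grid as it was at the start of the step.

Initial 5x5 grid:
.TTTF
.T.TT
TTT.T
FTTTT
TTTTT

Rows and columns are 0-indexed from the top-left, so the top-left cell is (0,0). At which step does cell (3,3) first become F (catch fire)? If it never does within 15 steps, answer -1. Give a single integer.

Step 1: cell (3,3)='T' (+5 fires, +2 burnt)
Step 2: cell (3,3)='T' (+6 fires, +5 burnt)
Step 3: cell (3,3)='F' (+6 fires, +6 burnt)
  -> target ignites at step 3
Step 4: cell (3,3)='.' (+2 fires, +6 burnt)
Step 5: cell (3,3)='.' (+0 fires, +2 burnt)
  fire out at step 5

3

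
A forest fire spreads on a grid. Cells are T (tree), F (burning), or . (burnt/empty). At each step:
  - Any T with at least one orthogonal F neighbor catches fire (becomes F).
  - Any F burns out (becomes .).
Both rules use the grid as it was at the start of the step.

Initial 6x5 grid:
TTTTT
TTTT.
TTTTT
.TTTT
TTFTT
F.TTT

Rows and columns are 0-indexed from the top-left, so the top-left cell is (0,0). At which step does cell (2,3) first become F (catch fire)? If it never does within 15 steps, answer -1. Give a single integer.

Step 1: cell (2,3)='T' (+5 fires, +2 burnt)
Step 2: cell (2,3)='T' (+5 fires, +5 burnt)
Step 3: cell (2,3)='F' (+5 fires, +5 burnt)
  -> target ignites at step 3
Step 4: cell (2,3)='.' (+5 fires, +5 burnt)
Step 5: cell (2,3)='.' (+3 fires, +5 burnt)
Step 6: cell (2,3)='.' (+2 fires, +3 burnt)
Step 7: cell (2,3)='.' (+0 fires, +2 burnt)
  fire out at step 7

3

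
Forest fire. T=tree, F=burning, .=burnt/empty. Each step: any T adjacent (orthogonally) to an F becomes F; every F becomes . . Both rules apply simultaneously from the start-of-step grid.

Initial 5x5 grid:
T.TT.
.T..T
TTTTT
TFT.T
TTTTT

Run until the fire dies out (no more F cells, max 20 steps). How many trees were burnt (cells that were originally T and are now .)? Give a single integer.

Answer: 15

Derivation:
Step 1: +4 fires, +1 burnt (F count now 4)
Step 2: +5 fires, +4 burnt (F count now 5)
Step 3: +2 fires, +5 burnt (F count now 2)
Step 4: +2 fires, +2 burnt (F count now 2)
Step 5: +2 fires, +2 burnt (F count now 2)
Step 6: +0 fires, +2 burnt (F count now 0)
Fire out after step 6
Initially T: 18, now '.': 22
Total burnt (originally-T cells now '.'): 15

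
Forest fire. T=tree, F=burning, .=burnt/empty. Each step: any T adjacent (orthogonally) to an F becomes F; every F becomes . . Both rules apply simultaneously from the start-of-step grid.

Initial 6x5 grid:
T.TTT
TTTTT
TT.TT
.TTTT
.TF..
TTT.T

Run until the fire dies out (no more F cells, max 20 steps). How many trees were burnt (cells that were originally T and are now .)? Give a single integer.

Step 1: +3 fires, +1 burnt (F count now 3)
Step 2: +3 fires, +3 burnt (F count now 3)
Step 3: +4 fires, +3 burnt (F count now 4)
Step 4: +4 fires, +4 burnt (F count now 4)
Step 5: +4 fires, +4 burnt (F count now 4)
Step 6: +3 fires, +4 burnt (F count now 3)
Step 7: +0 fires, +3 burnt (F count now 0)
Fire out after step 7
Initially T: 22, now '.': 29
Total burnt (originally-T cells now '.'): 21

Answer: 21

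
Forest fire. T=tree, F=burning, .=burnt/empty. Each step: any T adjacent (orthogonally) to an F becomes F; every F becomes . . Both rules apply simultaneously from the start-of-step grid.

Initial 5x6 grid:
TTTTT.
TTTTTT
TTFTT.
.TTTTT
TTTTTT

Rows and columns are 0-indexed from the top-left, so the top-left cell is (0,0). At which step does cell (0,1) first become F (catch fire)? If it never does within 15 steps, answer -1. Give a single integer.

Step 1: cell (0,1)='T' (+4 fires, +1 burnt)
Step 2: cell (0,1)='T' (+8 fires, +4 burnt)
Step 3: cell (0,1)='F' (+7 fires, +8 burnt)
  -> target ignites at step 3
Step 4: cell (0,1)='.' (+6 fires, +7 burnt)
Step 5: cell (0,1)='.' (+1 fires, +6 burnt)
Step 6: cell (0,1)='.' (+0 fires, +1 burnt)
  fire out at step 6

3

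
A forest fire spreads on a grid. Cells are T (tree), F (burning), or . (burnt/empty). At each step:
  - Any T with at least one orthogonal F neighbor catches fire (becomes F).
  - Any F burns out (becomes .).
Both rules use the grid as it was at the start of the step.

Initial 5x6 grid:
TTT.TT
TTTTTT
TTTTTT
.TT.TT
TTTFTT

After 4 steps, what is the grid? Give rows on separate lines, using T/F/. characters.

Step 1: 2 trees catch fire, 1 burn out
  TTT.TT
  TTTTTT
  TTTTTT
  .TT.TT
  TTF.FT
Step 2: 4 trees catch fire, 2 burn out
  TTT.TT
  TTTTTT
  TTTTTT
  .TF.FT
  TF...F
Step 3: 5 trees catch fire, 4 burn out
  TTT.TT
  TTTTTT
  TTFTFT
  .F...F
  F.....
Step 4: 5 trees catch fire, 5 burn out
  TTT.TT
  TTFTFT
  TF.F.F
  ......
  ......

TTT.TT
TTFTFT
TF.F.F
......
......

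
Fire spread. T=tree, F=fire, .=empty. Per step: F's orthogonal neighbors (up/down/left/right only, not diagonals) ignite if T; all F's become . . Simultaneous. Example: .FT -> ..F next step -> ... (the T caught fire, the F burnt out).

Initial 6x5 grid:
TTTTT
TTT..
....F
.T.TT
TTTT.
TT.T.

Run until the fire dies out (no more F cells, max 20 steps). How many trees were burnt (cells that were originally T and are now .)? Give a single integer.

Step 1: +1 fires, +1 burnt (F count now 1)
Step 2: +1 fires, +1 burnt (F count now 1)
Step 3: +1 fires, +1 burnt (F count now 1)
Step 4: +2 fires, +1 burnt (F count now 2)
Step 5: +1 fires, +2 burnt (F count now 1)
Step 6: +3 fires, +1 burnt (F count now 3)
Step 7: +1 fires, +3 burnt (F count now 1)
Step 8: +0 fires, +1 burnt (F count now 0)
Fire out after step 8
Initially T: 18, now '.': 22
Total burnt (originally-T cells now '.'): 10

Answer: 10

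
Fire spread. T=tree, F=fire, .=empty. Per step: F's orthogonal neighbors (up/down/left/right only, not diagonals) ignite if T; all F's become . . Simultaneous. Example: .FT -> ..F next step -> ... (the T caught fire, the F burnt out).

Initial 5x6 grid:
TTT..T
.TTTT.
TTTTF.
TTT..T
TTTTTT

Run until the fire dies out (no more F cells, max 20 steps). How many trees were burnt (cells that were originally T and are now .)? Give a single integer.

Answer: 21

Derivation:
Step 1: +2 fires, +1 burnt (F count now 2)
Step 2: +2 fires, +2 burnt (F count now 2)
Step 3: +3 fires, +2 burnt (F count now 3)
Step 4: +5 fires, +3 burnt (F count now 5)
Step 5: +4 fires, +5 burnt (F count now 4)
Step 6: +3 fires, +4 burnt (F count now 3)
Step 7: +1 fires, +3 burnt (F count now 1)
Step 8: +1 fires, +1 burnt (F count now 1)
Step 9: +0 fires, +1 burnt (F count now 0)
Fire out after step 9
Initially T: 22, now '.': 29
Total burnt (originally-T cells now '.'): 21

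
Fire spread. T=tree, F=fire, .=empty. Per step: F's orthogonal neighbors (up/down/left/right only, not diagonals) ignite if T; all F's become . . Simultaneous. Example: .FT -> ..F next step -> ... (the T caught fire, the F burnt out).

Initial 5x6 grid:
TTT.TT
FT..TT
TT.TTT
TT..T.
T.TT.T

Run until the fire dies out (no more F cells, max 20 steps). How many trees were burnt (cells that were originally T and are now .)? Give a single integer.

Answer: 9

Derivation:
Step 1: +3 fires, +1 burnt (F count now 3)
Step 2: +3 fires, +3 burnt (F count now 3)
Step 3: +3 fires, +3 burnt (F count now 3)
Step 4: +0 fires, +3 burnt (F count now 0)
Fire out after step 4
Initially T: 20, now '.': 19
Total burnt (originally-T cells now '.'): 9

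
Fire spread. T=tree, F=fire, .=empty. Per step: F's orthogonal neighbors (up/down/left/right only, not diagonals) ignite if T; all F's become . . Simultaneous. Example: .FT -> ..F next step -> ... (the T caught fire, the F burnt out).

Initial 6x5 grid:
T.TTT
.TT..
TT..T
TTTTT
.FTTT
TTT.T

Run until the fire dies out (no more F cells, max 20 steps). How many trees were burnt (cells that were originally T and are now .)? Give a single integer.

Step 1: +3 fires, +1 burnt (F count now 3)
Step 2: +6 fires, +3 burnt (F count now 6)
Step 3: +4 fires, +6 burnt (F count now 4)
Step 4: +3 fires, +4 burnt (F count now 3)
Step 5: +2 fires, +3 burnt (F count now 2)
Step 6: +1 fires, +2 burnt (F count now 1)
Step 7: +1 fires, +1 burnt (F count now 1)
Step 8: +0 fires, +1 burnt (F count now 0)
Fire out after step 8
Initially T: 21, now '.': 29
Total burnt (originally-T cells now '.'): 20

Answer: 20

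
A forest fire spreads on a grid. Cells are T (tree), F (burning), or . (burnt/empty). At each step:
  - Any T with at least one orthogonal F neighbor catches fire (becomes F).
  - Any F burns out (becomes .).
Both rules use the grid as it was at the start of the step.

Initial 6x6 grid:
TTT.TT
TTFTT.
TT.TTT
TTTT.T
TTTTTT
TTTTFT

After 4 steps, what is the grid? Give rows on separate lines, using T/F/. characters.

Step 1: 6 trees catch fire, 2 burn out
  TTF.TT
  TF.FT.
  TT.TTT
  TTTT.T
  TTTTFT
  TTTF.F
Step 2: 8 trees catch fire, 6 burn out
  TF..TT
  F...F.
  TF.FTT
  TTTT.T
  TTTF.F
  TTF...
Step 3: 9 trees catch fire, 8 burn out
  F...FT
  ......
  F...FT
  TFTF.F
  TTF...
  TF....
Step 4: 6 trees catch fire, 9 burn out
  .....F
  ......
  .....F
  F.F...
  TF....
  F.....

.....F
......
.....F
F.F...
TF....
F.....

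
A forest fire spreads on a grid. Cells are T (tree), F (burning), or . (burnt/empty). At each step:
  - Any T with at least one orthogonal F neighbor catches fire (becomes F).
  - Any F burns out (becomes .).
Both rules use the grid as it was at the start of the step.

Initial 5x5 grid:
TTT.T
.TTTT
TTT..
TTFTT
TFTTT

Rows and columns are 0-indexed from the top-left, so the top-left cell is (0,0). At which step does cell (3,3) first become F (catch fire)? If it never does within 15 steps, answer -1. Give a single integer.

Step 1: cell (3,3)='F' (+5 fires, +2 burnt)
  -> target ignites at step 1
Step 2: cell (3,3)='.' (+5 fires, +5 burnt)
Step 3: cell (3,3)='.' (+5 fires, +5 burnt)
Step 4: cell (3,3)='.' (+2 fires, +5 burnt)
Step 5: cell (3,3)='.' (+2 fires, +2 burnt)
Step 6: cell (3,3)='.' (+0 fires, +2 burnt)
  fire out at step 6

1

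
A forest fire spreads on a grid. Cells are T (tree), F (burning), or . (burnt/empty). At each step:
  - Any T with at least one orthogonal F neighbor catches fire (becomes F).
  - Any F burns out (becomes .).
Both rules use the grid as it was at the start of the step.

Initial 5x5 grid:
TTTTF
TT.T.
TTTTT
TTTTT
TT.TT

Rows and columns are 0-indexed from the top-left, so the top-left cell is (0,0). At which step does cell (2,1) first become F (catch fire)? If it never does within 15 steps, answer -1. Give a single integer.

Step 1: cell (2,1)='T' (+1 fires, +1 burnt)
Step 2: cell (2,1)='T' (+2 fires, +1 burnt)
Step 3: cell (2,1)='T' (+2 fires, +2 burnt)
Step 4: cell (2,1)='T' (+5 fires, +2 burnt)
Step 5: cell (2,1)='F' (+5 fires, +5 burnt)
  -> target ignites at step 5
Step 6: cell (2,1)='.' (+3 fires, +5 burnt)
Step 7: cell (2,1)='.' (+2 fires, +3 burnt)
Step 8: cell (2,1)='.' (+1 fires, +2 burnt)
Step 9: cell (2,1)='.' (+0 fires, +1 burnt)
  fire out at step 9

5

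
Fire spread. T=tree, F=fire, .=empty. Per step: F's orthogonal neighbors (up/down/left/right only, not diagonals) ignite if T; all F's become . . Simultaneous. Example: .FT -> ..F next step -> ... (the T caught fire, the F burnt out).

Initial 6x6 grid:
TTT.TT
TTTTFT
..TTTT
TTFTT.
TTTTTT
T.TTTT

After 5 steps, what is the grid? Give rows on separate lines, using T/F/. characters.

Step 1: 8 trees catch fire, 2 burn out
  TTT.FT
  TTTF.F
  ..FTFT
  TF.FT.
  TTFTTT
  T.TTTT
Step 2: 9 trees catch fire, 8 burn out
  TTT..F
  TTF...
  ...F.F
  F...F.
  TF.FTT
  T.FTTT
Step 3: 5 trees catch fire, 9 burn out
  TTF...
  TF....
  ......
  ......
  F...FT
  T..FTT
Step 4: 5 trees catch fire, 5 burn out
  TF....
  F.....
  ......
  ......
  .....F
  F...FT
Step 5: 2 trees catch fire, 5 burn out
  F.....
  ......
  ......
  ......
  ......
  .....F

F.....
......
......
......
......
.....F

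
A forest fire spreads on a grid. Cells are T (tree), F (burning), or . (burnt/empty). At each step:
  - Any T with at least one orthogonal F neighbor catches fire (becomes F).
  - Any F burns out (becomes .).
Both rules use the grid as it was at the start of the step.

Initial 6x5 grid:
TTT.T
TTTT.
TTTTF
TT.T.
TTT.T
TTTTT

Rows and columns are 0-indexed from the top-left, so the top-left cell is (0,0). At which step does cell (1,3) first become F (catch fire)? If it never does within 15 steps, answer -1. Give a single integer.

Step 1: cell (1,3)='T' (+1 fires, +1 burnt)
Step 2: cell (1,3)='F' (+3 fires, +1 burnt)
  -> target ignites at step 2
Step 3: cell (1,3)='.' (+2 fires, +3 burnt)
Step 4: cell (1,3)='.' (+4 fires, +2 burnt)
Step 5: cell (1,3)='.' (+4 fires, +4 burnt)
Step 6: cell (1,3)='.' (+4 fires, +4 burnt)
Step 7: cell (1,3)='.' (+2 fires, +4 burnt)
Step 8: cell (1,3)='.' (+1 fires, +2 burnt)
Step 9: cell (1,3)='.' (+1 fires, +1 burnt)
Step 10: cell (1,3)='.' (+1 fires, +1 burnt)
Step 11: cell (1,3)='.' (+0 fires, +1 burnt)
  fire out at step 11

2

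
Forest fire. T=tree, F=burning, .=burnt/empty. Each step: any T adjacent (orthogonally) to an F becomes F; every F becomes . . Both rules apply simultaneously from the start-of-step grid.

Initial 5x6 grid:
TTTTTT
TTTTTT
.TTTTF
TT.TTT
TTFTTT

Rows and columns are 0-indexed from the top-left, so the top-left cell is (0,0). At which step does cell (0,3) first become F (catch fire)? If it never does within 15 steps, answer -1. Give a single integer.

Step 1: cell (0,3)='T' (+5 fires, +2 burnt)
Step 2: cell (0,3)='T' (+9 fires, +5 burnt)
Step 3: cell (0,3)='T' (+5 fires, +9 burnt)
Step 4: cell (0,3)='F' (+3 fires, +5 burnt)
  -> target ignites at step 4
Step 5: cell (0,3)='.' (+3 fires, +3 burnt)
Step 6: cell (0,3)='.' (+1 fires, +3 burnt)
Step 7: cell (0,3)='.' (+0 fires, +1 burnt)
  fire out at step 7

4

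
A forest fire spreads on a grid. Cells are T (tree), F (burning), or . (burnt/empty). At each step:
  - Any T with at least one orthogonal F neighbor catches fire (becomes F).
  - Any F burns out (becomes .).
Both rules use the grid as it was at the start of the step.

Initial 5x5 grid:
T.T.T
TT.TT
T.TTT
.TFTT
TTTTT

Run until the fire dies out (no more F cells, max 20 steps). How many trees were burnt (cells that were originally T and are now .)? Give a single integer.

Answer: 14

Derivation:
Step 1: +4 fires, +1 burnt (F count now 4)
Step 2: +4 fires, +4 burnt (F count now 4)
Step 3: +4 fires, +4 burnt (F count now 4)
Step 4: +1 fires, +4 burnt (F count now 1)
Step 5: +1 fires, +1 burnt (F count now 1)
Step 6: +0 fires, +1 burnt (F count now 0)
Fire out after step 6
Initially T: 19, now '.': 20
Total burnt (originally-T cells now '.'): 14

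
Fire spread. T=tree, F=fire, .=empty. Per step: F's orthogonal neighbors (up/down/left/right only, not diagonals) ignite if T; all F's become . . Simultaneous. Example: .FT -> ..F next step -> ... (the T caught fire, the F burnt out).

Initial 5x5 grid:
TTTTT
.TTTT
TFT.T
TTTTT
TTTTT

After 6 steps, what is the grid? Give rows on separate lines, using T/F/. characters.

Step 1: 4 trees catch fire, 1 burn out
  TTTTT
  .FTTT
  F.F.T
  TFTTT
  TTTTT
Step 2: 5 trees catch fire, 4 burn out
  TFTTT
  ..FTT
  ....T
  F.FTT
  TFTTT
Step 3: 6 trees catch fire, 5 burn out
  F.FTT
  ...FT
  ....T
  ...FT
  F.FTT
Step 4: 4 trees catch fire, 6 burn out
  ...FT
  ....F
  ....T
  ....F
  ...FT
Step 5: 3 trees catch fire, 4 burn out
  ....F
  .....
  ....F
  .....
  ....F
Step 6: 0 trees catch fire, 3 burn out
  .....
  .....
  .....
  .....
  .....

.....
.....
.....
.....
.....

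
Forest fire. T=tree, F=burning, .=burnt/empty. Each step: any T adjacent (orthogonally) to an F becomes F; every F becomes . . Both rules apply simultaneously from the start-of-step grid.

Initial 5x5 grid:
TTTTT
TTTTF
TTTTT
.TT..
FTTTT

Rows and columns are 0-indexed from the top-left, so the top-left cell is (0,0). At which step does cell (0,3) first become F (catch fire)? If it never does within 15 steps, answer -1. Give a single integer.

Step 1: cell (0,3)='T' (+4 fires, +2 burnt)
Step 2: cell (0,3)='F' (+5 fires, +4 burnt)
  -> target ignites at step 2
Step 3: cell (0,3)='.' (+6 fires, +5 burnt)
Step 4: cell (0,3)='.' (+4 fires, +6 burnt)
Step 5: cell (0,3)='.' (+1 fires, +4 burnt)
Step 6: cell (0,3)='.' (+0 fires, +1 burnt)
  fire out at step 6

2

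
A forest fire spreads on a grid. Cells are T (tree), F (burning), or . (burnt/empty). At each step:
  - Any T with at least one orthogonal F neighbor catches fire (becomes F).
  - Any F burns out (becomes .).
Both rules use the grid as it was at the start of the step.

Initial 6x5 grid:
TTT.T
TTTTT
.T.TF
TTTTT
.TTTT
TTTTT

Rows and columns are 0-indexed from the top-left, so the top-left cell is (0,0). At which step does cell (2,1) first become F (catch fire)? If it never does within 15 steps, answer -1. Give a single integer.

Step 1: cell (2,1)='T' (+3 fires, +1 burnt)
Step 2: cell (2,1)='T' (+4 fires, +3 burnt)
Step 3: cell (2,1)='T' (+4 fires, +4 burnt)
Step 4: cell (2,1)='T' (+5 fires, +4 burnt)
Step 5: cell (2,1)='F' (+6 fires, +5 burnt)
  -> target ignites at step 5
Step 6: cell (2,1)='.' (+2 fires, +6 burnt)
Step 7: cell (2,1)='.' (+1 fires, +2 burnt)
Step 8: cell (2,1)='.' (+0 fires, +1 burnt)
  fire out at step 8

5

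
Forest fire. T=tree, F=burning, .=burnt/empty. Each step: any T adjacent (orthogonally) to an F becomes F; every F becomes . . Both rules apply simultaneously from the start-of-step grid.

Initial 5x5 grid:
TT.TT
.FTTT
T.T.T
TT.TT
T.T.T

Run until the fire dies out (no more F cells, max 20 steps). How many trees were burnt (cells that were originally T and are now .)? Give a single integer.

Answer: 12

Derivation:
Step 1: +2 fires, +1 burnt (F count now 2)
Step 2: +3 fires, +2 burnt (F count now 3)
Step 3: +2 fires, +3 burnt (F count now 2)
Step 4: +2 fires, +2 burnt (F count now 2)
Step 5: +1 fires, +2 burnt (F count now 1)
Step 6: +2 fires, +1 burnt (F count now 2)
Step 7: +0 fires, +2 burnt (F count now 0)
Fire out after step 7
Initially T: 17, now '.': 20
Total burnt (originally-T cells now '.'): 12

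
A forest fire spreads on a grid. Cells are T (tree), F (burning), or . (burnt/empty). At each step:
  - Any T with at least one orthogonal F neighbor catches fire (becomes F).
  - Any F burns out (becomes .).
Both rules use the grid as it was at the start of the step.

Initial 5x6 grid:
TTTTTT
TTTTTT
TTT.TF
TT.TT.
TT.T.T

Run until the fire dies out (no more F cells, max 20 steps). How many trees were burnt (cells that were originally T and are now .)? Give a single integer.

Answer: 23

Derivation:
Step 1: +2 fires, +1 burnt (F count now 2)
Step 2: +3 fires, +2 burnt (F count now 3)
Step 3: +3 fires, +3 burnt (F count now 3)
Step 4: +3 fires, +3 burnt (F count now 3)
Step 5: +3 fires, +3 burnt (F count now 3)
Step 6: +3 fires, +3 burnt (F count now 3)
Step 7: +3 fires, +3 burnt (F count now 3)
Step 8: +2 fires, +3 burnt (F count now 2)
Step 9: +1 fires, +2 burnt (F count now 1)
Step 10: +0 fires, +1 burnt (F count now 0)
Fire out after step 10
Initially T: 24, now '.': 29
Total burnt (originally-T cells now '.'): 23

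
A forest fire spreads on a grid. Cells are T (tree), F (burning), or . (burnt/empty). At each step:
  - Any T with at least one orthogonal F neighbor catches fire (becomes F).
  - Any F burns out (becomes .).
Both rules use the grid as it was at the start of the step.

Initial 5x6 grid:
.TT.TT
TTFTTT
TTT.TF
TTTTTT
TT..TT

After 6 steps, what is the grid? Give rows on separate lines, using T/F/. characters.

Step 1: 7 trees catch fire, 2 burn out
  .TF.TT
  TF.FTF
  TTF.F.
  TTTTTF
  TT..TT
Step 2: 8 trees catch fire, 7 burn out
  .F..TF
  F...F.
  TF....
  TTFTF.
  TT..TF
Step 3: 5 trees catch fire, 8 burn out
  ....F.
  ......
  F.....
  TF.F..
  TT..F.
Step 4: 2 trees catch fire, 5 burn out
  ......
  ......
  ......
  F.....
  TF....
Step 5: 1 trees catch fire, 2 burn out
  ......
  ......
  ......
  ......
  F.....
Step 6: 0 trees catch fire, 1 burn out
  ......
  ......
  ......
  ......
  ......

......
......
......
......
......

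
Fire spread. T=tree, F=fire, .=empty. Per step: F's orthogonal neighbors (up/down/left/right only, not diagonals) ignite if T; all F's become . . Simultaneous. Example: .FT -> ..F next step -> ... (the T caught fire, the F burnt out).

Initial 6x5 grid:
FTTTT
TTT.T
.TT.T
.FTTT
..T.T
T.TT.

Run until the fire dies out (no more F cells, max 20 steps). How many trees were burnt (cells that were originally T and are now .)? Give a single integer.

Answer: 18

Derivation:
Step 1: +4 fires, +2 burnt (F count now 4)
Step 2: +5 fires, +4 burnt (F count now 5)
Step 3: +4 fires, +5 burnt (F count now 4)
Step 4: +4 fires, +4 burnt (F count now 4)
Step 5: +1 fires, +4 burnt (F count now 1)
Step 6: +0 fires, +1 burnt (F count now 0)
Fire out after step 6
Initially T: 19, now '.': 29
Total burnt (originally-T cells now '.'): 18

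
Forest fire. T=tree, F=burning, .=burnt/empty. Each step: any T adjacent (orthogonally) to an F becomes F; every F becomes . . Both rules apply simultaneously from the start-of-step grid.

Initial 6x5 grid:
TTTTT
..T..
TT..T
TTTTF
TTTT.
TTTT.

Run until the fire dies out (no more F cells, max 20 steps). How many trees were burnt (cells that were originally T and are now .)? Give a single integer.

Answer: 15

Derivation:
Step 1: +2 fires, +1 burnt (F count now 2)
Step 2: +2 fires, +2 burnt (F count now 2)
Step 3: +3 fires, +2 burnt (F count now 3)
Step 4: +4 fires, +3 burnt (F count now 4)
Step 5: +3 fires, +4 burnt (F count now 3)
Step 6: +1 fires, +3 burnt (F count now 1)
Step 7: +0 fires, +1 burnt (F count now 0)
Fire out after step 7
Initially T: 21, now '.': 24
Total burnt (originally-T cells now '.'): 15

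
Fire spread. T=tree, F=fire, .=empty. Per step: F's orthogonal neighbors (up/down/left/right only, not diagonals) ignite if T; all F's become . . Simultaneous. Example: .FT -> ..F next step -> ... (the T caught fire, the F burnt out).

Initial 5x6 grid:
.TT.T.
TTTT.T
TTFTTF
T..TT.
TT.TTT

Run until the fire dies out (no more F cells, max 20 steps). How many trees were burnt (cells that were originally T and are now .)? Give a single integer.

Answer: 19

Derivation:
Step 1: +5 fires, +2 burnt (F count now 5)
Step 2: +6 fires, +5 burnt (F count now 6)
Step 3: +5 fires, +6 burnt (F count now 5)
Step 4: +2 fires, +5 burnt (F count now 2)
Step 5: +1 fires, +2 burnt (F count now 1)
Step 6: +0 fires, +1 burnt (F count now 0)
Fire out after step 6
Initially T: 20, now '.': 29
Total burnt (originally-T cells now '.'): 19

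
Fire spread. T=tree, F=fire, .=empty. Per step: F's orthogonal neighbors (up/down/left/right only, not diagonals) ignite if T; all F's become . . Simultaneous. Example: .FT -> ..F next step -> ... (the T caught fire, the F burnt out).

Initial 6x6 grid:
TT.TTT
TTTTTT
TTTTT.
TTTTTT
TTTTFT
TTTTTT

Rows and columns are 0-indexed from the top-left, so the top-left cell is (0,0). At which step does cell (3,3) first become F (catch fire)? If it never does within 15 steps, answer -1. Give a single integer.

Step 1: cell (3,3)='T' (+4 fires, +1 burnt)
Step 2: cell (3,3)='F' (+6 fires, +4 burnt)
  -> target ignites at step 2
Step 3: cell (3,3)='.' (+5 fires, +6 burnt)
Step 4: cell (3,3)='.' (+7 fires, +5 burnt)
Step 5: cell (3,3)='.' (+6 fires, +7 burnt)
Step 6: cell (3,3)='.' (+2 fires, +6 burnt)
Step 7: cell (3,3)='.' (+2 fires, +2 burnt)
Step 8: cell (3,3)='.' (+1 fires, +2 burnt)
Step 9: cell (3,3)='.' (+0 fires, +1 burnt)
  fire out at step 9

2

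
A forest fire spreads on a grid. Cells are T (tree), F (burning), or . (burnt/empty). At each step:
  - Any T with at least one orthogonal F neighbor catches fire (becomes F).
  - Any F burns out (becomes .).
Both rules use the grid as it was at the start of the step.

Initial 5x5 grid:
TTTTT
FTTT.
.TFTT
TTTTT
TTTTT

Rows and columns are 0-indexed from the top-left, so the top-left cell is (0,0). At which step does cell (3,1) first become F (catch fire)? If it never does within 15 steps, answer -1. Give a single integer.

Step 1: cell (3,1)='T' (+6 fires, +2 burnt)
Step 2: cell (3,1)='F' (+7 fires, +6 burnt)
  -> target ignites at step 2
Step 3: cell (3,1)='.' (+5 fires, +7 burnt)
Step 4: cell (3,1)='.' (+3 fires, +5 burnt)
Step 5: cell (3,1)='.' (+0 fires, +3 burnt)
  fire out at step 5

2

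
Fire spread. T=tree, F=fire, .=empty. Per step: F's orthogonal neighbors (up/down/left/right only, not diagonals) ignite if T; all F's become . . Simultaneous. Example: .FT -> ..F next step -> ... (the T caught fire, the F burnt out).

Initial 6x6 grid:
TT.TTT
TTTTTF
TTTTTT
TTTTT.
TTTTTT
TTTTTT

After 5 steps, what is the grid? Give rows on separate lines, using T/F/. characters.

Step 1: 3 trees catch fire, 1 burn out
  TT.TTF
  TTTTF.
  TTTTTF
  TTTTT.
  TTTTTT
  TTTTTT
Step 2: 3 trees catch fire, 3 burn out
  TT.TF.
  TTTF..
  TTTTF.
  TTTTT.
  TTTTTT
  TTTTTT
Step 3: 4 trees catch fire, 3 burn out
  TT.F..
  TTF...
  TTTF..
  TTTTF.
  TTTTTT
  TTTTTT
Step 4: 4 trees catch fire, 4 burn out
  TT....
  TF....
  TTF...
  TTTF..
  TTTTFT
  TTTTTT
Step 5: 7 trees catch fire, 4 burn out
  TF....
  F.....
  TF....
  TTF...
  TTTF.F
  TTTTFT

TF....
F.....
TF....
TTF...
TTTF.F
TTTTFT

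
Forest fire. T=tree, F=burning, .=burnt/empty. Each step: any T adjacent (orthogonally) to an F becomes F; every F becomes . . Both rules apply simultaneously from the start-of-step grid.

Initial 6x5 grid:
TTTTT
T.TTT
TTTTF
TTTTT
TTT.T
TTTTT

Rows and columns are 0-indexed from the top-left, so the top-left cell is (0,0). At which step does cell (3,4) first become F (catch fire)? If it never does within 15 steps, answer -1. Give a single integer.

Step 1: cell (3,4)='F' (+3 fires, +1 burnt)
  -> target ignites at step 1
Step 2: cell (3,4)='.' (+5 fires, +3 burnt)
Step 3: cell (3,4)='.' (+5 fires, +5 burnt)
Step 4: cell (3,4)='.' (+5 fires, +5 burnt)
Step 5: cell (3,4)='.' (+5 fires, +5 burnt)
Step 6: cell (3,4)='.' (+3 fires, +5 burnt)
Step 7: cell (3,4)='.' (+1 fires, +3 burnt)
Step 8: cell (3,4)='.' (+0 fires, +1 burnt)
  fire out at step 8

1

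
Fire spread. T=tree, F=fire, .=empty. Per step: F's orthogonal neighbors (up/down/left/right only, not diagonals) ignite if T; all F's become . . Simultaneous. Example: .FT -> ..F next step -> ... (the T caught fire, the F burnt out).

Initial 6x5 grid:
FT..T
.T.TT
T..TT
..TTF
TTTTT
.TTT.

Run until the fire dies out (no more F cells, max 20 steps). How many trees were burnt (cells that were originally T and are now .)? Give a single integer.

Answer: 17

Derivation:
Step 1: +4 fires, +2 burnt (F count now 4)
Step 2: +5 fires, +4 burnt (F count now 5)
Step 3: +4 fires, +5 burnt (F count now 4)
Step 4: +2 fires, +4 burnt (F count now 2)
Step 5: +2 fires, +2 burnt (F count now 2)
Step 6: +0 fires, +2 burnt (F count now 0)
Fire out after step 6
Initially T: 18, now '.': 29
Total burnt (originally-T cells now '.'): 17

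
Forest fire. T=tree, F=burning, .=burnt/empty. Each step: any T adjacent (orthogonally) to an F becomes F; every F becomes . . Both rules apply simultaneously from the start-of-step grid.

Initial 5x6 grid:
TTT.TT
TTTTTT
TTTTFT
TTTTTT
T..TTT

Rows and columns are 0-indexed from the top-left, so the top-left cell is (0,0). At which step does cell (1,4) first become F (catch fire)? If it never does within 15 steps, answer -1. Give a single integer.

Step 1: cell (1,4)='F' (+4 fires, +1 burnt)
  -> target ignites at step 1
Step 2: cell (1,4)='.' (+7 fires, +4 burnt)
Step 3: cell (1,4)='.' (+6 fires, +7 burnt)
Step 4: cell (1,4)='.' (+4 fires, +6 burnt)
Step 5: cell (1,4)='.' (+3 fires, +4 burnt)
Step 6: cell (1,4)='.' (+2 fires, +3 burnt)
Step 7: cell (1,4)='.' (+0 fires, +2 burnt)
  fire out at step 7

1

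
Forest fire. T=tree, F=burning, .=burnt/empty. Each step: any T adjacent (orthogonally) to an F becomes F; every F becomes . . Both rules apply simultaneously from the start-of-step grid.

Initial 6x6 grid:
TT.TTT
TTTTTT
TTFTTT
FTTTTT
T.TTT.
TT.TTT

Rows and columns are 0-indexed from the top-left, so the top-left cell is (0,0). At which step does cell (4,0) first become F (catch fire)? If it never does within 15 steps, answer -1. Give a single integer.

Step 1: cell (4,0)='F' (+7 fires, +2 burnt)
  -> target ignites at step 1
Step 2: cell (4,0)='.' (+7 fires, +7 burnt)
Step 3: cell (4,0)='.' (+8 fires, +7 burnt)
Step 4: cell (4,0)='.' (+5 fires, +8 burnt)
Step 5: cell (4,0)='.' (+2 fires, +5 burnt)
Step 6: cell (4,0)='.' (+1 fires, +2 burnt)
Step 7: cell (4,0)='.' (+0 fires, +1 burnt)
  fire out at step 7

1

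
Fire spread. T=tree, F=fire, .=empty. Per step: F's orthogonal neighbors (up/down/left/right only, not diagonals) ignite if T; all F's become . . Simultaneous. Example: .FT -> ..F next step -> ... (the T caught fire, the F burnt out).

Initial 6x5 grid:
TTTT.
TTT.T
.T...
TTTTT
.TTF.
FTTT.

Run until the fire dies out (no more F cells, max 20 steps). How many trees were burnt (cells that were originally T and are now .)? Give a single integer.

Answer: 18

Derivation:
Step 1: +4 fires, +2 burnt (F count now 4)
Step 2: +4 fires, +4 burnt (F count now 4)
Step 3: +1 fires, +4 burnt (F count now 1)
Step 4: +2 fires, +1 burnt (F count now 2)
Step 5: +1 fires, +2 burnt (F count now 1)
Step 6: +3 fires, +1 burnt (F count now 3)
Step 7: +2 fires, +3 burnt (F count now 2)
Step 8: +1 fires, +2 burnt (F count now 1)
Step 9: +0 fires, +1 burnt (F count now 0)
Fire out after step 9
Initially T: 19, now '.': 29
Total burnt (originally-T cells now '.'): 18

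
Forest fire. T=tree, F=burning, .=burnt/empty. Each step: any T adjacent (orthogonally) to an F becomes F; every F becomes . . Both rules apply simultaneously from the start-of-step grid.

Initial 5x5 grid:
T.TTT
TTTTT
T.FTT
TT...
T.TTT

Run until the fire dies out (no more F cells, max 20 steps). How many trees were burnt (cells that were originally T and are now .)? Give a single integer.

Step 1: +2 fires, +1 burnt (F count now 2)
Step 2: +4 fires, +2 burnt (F count now 4)
Step 3: +3 fires, +4 burnt (F count now 3)
Step 4: +3 fires, +3 burnt (F count now 3)
Step 5: +1 fires, +3 burnt (F count now 1)
Step 6: +2 fires, +1 burnt (F count now 2)
Step 7: +0 fires, +2 burnt (F count now 0)
Fire out after step 7
Initially T: 18, now '.': 22
Total burnt (originally-T cells now '.'): 15

Answer: 15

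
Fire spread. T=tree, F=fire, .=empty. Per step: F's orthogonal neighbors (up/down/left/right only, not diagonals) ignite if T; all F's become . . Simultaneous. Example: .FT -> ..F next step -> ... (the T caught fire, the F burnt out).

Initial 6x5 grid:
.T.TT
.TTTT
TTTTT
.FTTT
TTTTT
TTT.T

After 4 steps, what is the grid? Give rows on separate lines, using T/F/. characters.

Step 1: 3 trees catch fire, 1 burn out
  .T.TT
  .TTTT
  TFTTT
  ..FTT
  TFTTT
  TTT.T
Step 2: 7 trees catch fire, 3 burn out
  .T.TT
  .FTTT
  F.FTT
  ...FT
  F.FTT
  TFT.T
Step 3: 7 trees catch fire, 7 burn out
  .F.TT
  ..FTT
  ...FT
  ....F
  ...FT
  F.F.T
Step 4: 3 trees catch fire, 7 burn out
  ...TT
  ...FT
  ....F
  .....
  ....F
  ....T

...TT
...FT
....F
.....
....F
....T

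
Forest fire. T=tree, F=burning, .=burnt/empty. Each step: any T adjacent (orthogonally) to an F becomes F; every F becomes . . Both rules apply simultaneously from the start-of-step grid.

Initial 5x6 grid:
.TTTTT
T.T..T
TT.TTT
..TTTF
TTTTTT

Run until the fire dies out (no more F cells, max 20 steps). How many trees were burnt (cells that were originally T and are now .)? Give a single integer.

Answer: 19

Derivation:
Step 1: +3 fires, +1 burnt (F count now 3)
Step 2: +4 fires, +3 burnt (F count now 4)
Step 3: +4 fires, +4 burnt (F count now 4)
Step 4: +2 fires, +4 burnt (F count now 2)
Step 5: +2 fires, +2 burnt (F count now 2)
Step 6: +2 fires, +2 burnt (F count now 2)
Step 7: +2 fires, +2 burnt (F count now 2)
Step 8: +0 fires, +2 burnt (F count now 0)
Fire out after step 8
Initially T: 22, now '.': 27
Total burnt (originally-T cells now '.'): 19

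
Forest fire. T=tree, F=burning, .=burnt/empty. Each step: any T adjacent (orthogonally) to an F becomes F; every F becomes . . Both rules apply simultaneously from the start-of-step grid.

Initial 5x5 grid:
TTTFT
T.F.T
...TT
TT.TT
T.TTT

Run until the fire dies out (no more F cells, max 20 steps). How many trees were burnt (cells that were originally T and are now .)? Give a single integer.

Answer: 13

Derivation:
Step 1: +2 fires, +2 burnt (F count now 2)
Step 2: +2 fires, +2 burnt (F count now 2)
Step 3: +2 fires, +2 burnt (F count now 2)
Step 4: +3 fires, +2 burnt (F count now 3)
Step 5: +2 fires, +3 burnt (F count now 2)
Step 6: +1 fires, +2 burnt (F count now 1)
Step 7: +1 fires, +1 burnt (F count now 1)
Step 8: +0 fires, +1 burnt (F count now 0)
Fire out after step 8
Initially T: 16, now '.': 22
Total burnt (originally-T cells now '.'): 13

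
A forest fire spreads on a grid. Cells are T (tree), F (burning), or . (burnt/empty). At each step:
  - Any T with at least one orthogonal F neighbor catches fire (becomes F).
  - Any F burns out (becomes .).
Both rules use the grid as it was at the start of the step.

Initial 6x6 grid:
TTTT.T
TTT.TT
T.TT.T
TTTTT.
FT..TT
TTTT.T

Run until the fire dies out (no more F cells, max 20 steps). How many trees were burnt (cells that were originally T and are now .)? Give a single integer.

Step 1: +3 fires, +1 burnt (F count now 3)
Step 2: +3 fires, +3 burnt (F count now 3)
Step 3: +3 fires, +3 burnt (F count now 3)
Step 4: +5 fires, +3 burnt (F count now 5)
Step 5: +4 fires, +5 burnt (F count now 4)
Step 6: +2 fires, +4 burnt (F count now 2)
Step 7: +2 fires, +2 burnt (F count now 2)
Step 8: +1 fires, +2 burnt (F count now 1)
Step 9: +0 fires, +1 burnt (F count now 0)
Fire out after step 9
Initially T: 27, now '.': 32
Total burnt (originally-T cells now '.'): 23

Answer: 23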